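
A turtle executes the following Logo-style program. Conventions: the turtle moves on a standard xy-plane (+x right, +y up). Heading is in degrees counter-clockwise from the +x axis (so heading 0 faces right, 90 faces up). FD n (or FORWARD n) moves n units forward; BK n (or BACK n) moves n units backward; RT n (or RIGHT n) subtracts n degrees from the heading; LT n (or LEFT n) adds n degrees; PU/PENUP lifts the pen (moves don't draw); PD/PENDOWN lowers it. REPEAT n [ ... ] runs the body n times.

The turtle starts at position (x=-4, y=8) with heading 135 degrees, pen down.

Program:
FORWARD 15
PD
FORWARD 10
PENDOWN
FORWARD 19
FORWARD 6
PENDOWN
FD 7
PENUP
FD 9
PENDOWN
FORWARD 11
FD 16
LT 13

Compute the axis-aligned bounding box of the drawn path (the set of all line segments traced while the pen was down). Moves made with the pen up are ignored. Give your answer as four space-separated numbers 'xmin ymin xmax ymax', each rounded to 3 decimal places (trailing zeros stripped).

Answer: -69.761 8 -4 73.761

Derivation:
Executing turtle program step by step:
Start: pos=(-4,8), heading=135, pen down
FD 15: (-4,8) -> (-14.607,18.607) [heading=135, draw]
PD: pen down
FD 10: (-14.607,18.607) -> (-21.678,25.678) [heading=135, draw]
PD: pen down
FD 19: (-21.678,25.678) -> (-35.113,39.113) [heading=135, draw]
FD 6: (-35.113,39.113) -> (-39.355,43.355) [heading=135, draw]
PD: pen down
FD 7: (-39.355,43.355) -> (-44.305,48.305) [heading=135, draw]
PU: pen up
FD 9: (-44.305,48.305) -> (-50.669,54.669) [heading=135, move]
PD: pen down
FD 11: (-50.669,54.669) -> (-58.447,62.447) [heading=135, draw]
FD 16: (-58.447,62.447) -> (-69.761,73.761) [heading=135, draw]
LT 13: heading 135 -> 148
Final: pos=(-69.761,73.761), heading=148, 7 segment(s) drawn

Segment endpoints: x in {-69.761, -58.447, -50.669, -44.305, -39.355, -35.113, -21.678, -14.607, -4}, y in {8, 18.607, 25.678, 39.113, 43.355, 48.305, 54.669, 62.447, 73.761}
xmin=-69.761, ymin=8, xmax=-4, ymax=73.761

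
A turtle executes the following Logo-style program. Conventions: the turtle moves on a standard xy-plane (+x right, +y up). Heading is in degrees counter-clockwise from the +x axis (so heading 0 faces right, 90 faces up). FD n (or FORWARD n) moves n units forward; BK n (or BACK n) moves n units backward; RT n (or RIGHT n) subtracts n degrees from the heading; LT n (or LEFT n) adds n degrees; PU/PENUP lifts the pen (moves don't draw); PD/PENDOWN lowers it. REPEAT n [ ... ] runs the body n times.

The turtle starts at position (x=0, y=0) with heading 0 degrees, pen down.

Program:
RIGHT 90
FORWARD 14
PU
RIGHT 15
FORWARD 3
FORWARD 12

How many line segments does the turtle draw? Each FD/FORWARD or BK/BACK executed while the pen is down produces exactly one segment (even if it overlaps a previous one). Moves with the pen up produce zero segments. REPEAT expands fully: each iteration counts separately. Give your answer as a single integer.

Answer: 1

Derivation:
Executing turtle program step by step:
Start: pos=(0,0), heading=0, pen down
RT 90: heading 0 -> 270
FD 14: (0,0) -> (0,-14) [heading=270, draw]
PU: pen up
RT 15: heading 270 -> 255
FD 3: (0,-14) -> (-0.776,-16.898) [heading=255, move]
FD 12: (-0.776,-16.898) -> (-3.882,-28.489) [heading=255, move]
Final: pos=(-3.882,-28.489), heading=255, 1 segment(s) drawn
Segments drawn: 1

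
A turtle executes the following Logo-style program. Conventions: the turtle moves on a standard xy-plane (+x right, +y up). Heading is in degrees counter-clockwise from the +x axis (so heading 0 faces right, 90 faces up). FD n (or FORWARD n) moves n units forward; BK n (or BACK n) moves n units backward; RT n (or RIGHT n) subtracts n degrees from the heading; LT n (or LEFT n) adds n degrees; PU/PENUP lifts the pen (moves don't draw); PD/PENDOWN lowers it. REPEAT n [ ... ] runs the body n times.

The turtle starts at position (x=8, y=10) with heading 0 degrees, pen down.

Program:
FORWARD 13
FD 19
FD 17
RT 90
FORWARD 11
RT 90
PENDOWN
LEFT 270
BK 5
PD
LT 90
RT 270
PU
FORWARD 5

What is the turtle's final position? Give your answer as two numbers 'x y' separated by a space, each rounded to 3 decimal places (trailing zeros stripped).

Answer: 57 -11

Derivation:
Executing turtle program step by step:
Start: pos=(8,10), heading=0, pen down
FD 13: (8,10) -> (21,10) [heading=0, draw]
FD 19: (21,10) -> (40,10) [heading=0, draw]
FD 17: (40,10) -> (57,10) [heading=0, draw]
RT 90: heading 0 -> 270
FD 11: (57,10) -> (57,-1) [heading=270, draw]
RT 90: heading 270 -> 180
PD: pen down
LT 270: heading 180 -> 90
BK 5: (57,-1) -> (57,-6) [heading=90, draw]
PD: pen down
LT 90: heading 90 -> 180
RT 270: heading 180 -> 270
PU: pen up
FD 5: (57,-6) -> (57,-11) [heading=270, move]
Final: pos=(57,-11), heading=270, 5 segment(s) drawn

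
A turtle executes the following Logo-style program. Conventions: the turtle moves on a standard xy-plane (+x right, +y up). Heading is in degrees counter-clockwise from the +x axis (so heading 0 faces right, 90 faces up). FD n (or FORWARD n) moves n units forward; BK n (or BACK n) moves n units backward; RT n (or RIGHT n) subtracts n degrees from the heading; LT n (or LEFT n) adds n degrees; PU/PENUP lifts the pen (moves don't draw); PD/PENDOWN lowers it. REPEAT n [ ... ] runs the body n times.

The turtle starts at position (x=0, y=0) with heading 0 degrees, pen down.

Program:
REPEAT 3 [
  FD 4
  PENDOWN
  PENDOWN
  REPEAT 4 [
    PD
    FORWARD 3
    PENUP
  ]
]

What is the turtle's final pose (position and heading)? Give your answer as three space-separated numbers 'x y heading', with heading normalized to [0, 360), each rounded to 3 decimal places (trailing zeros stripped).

Executing turtle program step by step:
Start: pos=(0,0), heading=0, pen down
REPEAT 3 [
  -- iteration 1/3 --
  FD 4: (0,0) -> (4,0) [heading=0, draw]
  PD: pen down
  PD: pen down
  REPEAT 4 [
    -- iteration 1/4 --
    PD: pen down
    FD 3: (4,0) -> (7,0) [heading=0, draw]
    PU: pen up
    -- iteration 2/4 --
    PD: pen down
    FD 3: (7,0) -> (10,0) [heading=0, draw]
    PU: pen up
    -- iteration 3/4 --
    PD: pen down
    FD 3: (10,0) -> (13,0) [heading=0, draw]
    PU: pen up
    -- iteration 4/4 --
    PD: pen down
    FD 3: (13,0) -> (16,0) [heading=0, draw]
    PU: pen up
  ]
  -- iteration 2/3 --
  FD 4: (16,0) -> (20,0) [heading=0, move]
  PD: pen down
  PD: pen down
  REPEAT 4 [
    -- iteration 1/4 --
    PD: pen down
    FD 3: (20,0) -> (23,0) [heading=0, draw]
    PU: pen up
    -- iteration 2/4 --
    PD: pen down
    FD 3: (23,0) -> (26,0) [heading=0, draw]
    PU: pen up
    -- iteration 3/4 --
    PD: pen down
    FD 3: (26,0) -> (29,0) [heading=0, draw]
    PU: pen up
    -- iteration 4/4 --
    PD: pen down
    FD 3: (29,0) -> (32,0) [heading=0, draw]
    PU: pen up
  ]
  -- iteration 3/3 --
  FD 4: (32,0) -> (36,0) [heading=0, move]
  PD: pen down
  PD: pen down
  REPEAT 4 [
    -- iteration 1/4 --
    PD: pen down
    FD 3: (36,0) -> (39,0) [heading=0, draw]
    PU: pen up
    -- iteration 2/4 --
    PD: pen down
    FD 3: (39,0) -> (42,0) [heading=0, draw]
    PU: pen up
    -- iteration 3/4 --
    PD: pen down
    FD 3: (42,0) -> (45,0) [heading=0, draw]
    PU: pen up
    -- iteration 4/4 --
    PD: pen down
    FD 3: (45,0) -> (48,0) [heading=0, draw]
    PU: pen up
  ]
]
Final: pos=(48,0), heading=0, 13 segment(s) drawn

Answer: 48 0 0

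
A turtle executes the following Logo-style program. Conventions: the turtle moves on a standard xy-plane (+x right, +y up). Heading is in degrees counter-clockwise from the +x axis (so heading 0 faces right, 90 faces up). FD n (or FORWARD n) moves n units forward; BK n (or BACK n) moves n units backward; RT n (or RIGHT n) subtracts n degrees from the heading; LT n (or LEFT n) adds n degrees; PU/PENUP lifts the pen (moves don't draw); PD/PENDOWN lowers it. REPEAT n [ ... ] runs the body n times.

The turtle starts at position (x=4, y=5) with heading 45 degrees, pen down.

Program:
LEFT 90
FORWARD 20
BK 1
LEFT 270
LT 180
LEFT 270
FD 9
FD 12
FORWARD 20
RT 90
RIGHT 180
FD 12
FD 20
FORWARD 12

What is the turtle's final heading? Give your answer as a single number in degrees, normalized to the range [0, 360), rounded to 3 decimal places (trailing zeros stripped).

Answer: 225

Derivation:
Executing turtle program step by step:
Start: pos=(4,5), heading=45, pen down
LT 90: heading 45 -> 135
FD 20: (4,5) -> (-10.142,19.142) [heading=135, draw]
BK 1: (-10.142,19.142) -> (-9.435,18.435) [heading=135, draw]
LT 270: heading 135 -> 45
LT 180: heading 45 -> 225
LT 270: heading 225 -> 135
FD 9: (-9.435,18.435) -> (-15.799,24.799) [heading=135, draw]
FD 12: (-15.799,24.799) -> (-24.284,33.284) [heading=135, draw]
FD 20: (-24.284,33.284) -> (-38.426,47.426) [heading=135, draw]
RT 90: heading 135 -> 45
RT 180: heading 45 -> 225
FD 12: (-38.426,47.426) -> (-46.912,38.941) [heading=225, draw]
FD 20: (-46.912,38.941) -> (-61.054,24.799) [heading=225, draw]
FD 12: (-61.054,24.799) -> (-69.539,16.314) [heading=225, draw]
Final: pos=(-69.539,16.314), heading=225, 8 segment(s) drawn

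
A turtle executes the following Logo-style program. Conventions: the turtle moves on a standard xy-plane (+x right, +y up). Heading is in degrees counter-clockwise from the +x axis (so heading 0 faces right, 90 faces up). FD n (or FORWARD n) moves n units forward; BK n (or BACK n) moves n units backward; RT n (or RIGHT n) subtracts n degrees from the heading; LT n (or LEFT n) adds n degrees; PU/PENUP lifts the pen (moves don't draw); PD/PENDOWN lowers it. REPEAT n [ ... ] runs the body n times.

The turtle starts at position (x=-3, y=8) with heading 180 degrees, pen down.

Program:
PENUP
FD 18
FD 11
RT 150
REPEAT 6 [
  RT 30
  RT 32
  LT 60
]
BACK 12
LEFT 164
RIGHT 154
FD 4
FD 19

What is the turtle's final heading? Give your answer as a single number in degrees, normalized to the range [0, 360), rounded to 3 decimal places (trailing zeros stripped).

Answer: 28

Derivation:
Executing turtle program step by step:
Start: pos=(-3,8), heading=180, pen down
PU: pen up
FD 18: (-3,8) -> (-21,8) [heading=180, move]
FD 11: (-21,8) -> (-32,8) [heading=180, move]
RT 150: heading 180 -> 30
REPEAT 6 [
  -- iteration 1/6 --
  RT 30: heading 30 -> 0
  RT 32: heading 0 -> 328
  LT 60: heading 328 -> 28
  -- iteration 2/6 --
  RT 30: heading 28 -> 358
  RT 32: heading 358 -> 326
  LT 60: heading 326 -> 26
  -- iteration 3/6 --
  RT 30: heading 26 -> 356
  RT 32: heading 356 -> 324
  LT 60: heading 324 -> 24
  -- iteration 4/6 --
  RT 30: heading 24 -> 354
  RT 32: heading 354 -> 322
  LT 60: heading 322 -> 22
  -- iteration 5/6 --
  RT 30: heading 22 -> 352
  RT 32: heading 352 -> 320
  LT 60: heading 320 -> 20
  -- iteration 6/6 --
  RT 30: heading 20 -> 350
  RT 32: heading 350 -> 318
  LT 60: heading 318 -> 18
]
BK 12: (-32,8) -> (-43.413,4.292) [heading=18, move]
LT 164: heading 18 -> 182
RT 154: heading 182 -> 28
FD 4: (-43.413,4.292) -> (-39.881,6.17) [heading=28, move]
FD 19: (-39.881,6.17) -> (-23.105,15.09) [heading=28, move]
Final: pos=(-23.105,15.09), heading=28, 0 segment(s) drawn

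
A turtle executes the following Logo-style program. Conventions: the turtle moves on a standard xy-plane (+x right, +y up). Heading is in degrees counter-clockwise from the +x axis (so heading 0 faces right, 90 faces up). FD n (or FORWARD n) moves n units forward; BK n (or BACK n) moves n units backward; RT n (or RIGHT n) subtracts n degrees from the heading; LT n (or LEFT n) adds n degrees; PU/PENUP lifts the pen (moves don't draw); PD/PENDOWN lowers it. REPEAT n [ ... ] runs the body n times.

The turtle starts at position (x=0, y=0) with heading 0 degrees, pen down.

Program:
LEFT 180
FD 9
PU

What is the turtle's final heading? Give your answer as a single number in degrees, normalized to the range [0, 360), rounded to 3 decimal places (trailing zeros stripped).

Executing turtle program step by step:
Start: pos=(0,0), heading=0, pen down
LT 180: heading 0 -> 180
FD 9: (0,0) -> (-9,0) [heading=180, draw]
PU: pen up
Final: pos=(-9,0), heading=180, 1 segment(s) drawn

Answer: 180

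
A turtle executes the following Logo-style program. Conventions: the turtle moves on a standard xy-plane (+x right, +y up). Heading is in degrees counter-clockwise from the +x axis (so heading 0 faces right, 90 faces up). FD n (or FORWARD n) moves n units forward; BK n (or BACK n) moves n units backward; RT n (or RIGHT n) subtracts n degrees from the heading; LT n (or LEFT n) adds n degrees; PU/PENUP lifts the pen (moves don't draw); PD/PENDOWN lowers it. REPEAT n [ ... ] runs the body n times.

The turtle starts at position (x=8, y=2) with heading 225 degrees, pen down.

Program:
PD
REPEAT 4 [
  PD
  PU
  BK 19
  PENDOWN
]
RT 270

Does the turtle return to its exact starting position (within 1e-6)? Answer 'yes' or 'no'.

Answer: no

Derivation:
Executing turtle program step by step:
Start: pos=(8,2), heading=225, pen down
PD: pen down
REPEAT 4 [
  -- iteration 1/4 --
  PD: pen down
  PU: pen up
  BK 19: (8,2) -> (21.435,15.435) [heading=225, move]
  PD: pen down
  -- iteration 2/4 --
  PD: pen down
  PU: pen up
  BK 19: (21.435,15.435) -> (34.87,28.87) [heading=225, move]
  PD: pen down
  -- iteration 3/4 --
  PD: pen down
  PU: pen up
  BK 19: (34.87,28.87) -> (48.305,42.305) [heading=225, move]
  PD: pen down
  -- iteration 4/4 --
  PD: pen down
  PU: pen up
  BK 19: (48.305,42.305) -> (61.74,55.74) [heading=225, move]
  PD: pen down
]
RT 270: heading 225 -> 315
Final: pos=(61.74,55.74), heading=315, 0 segment(s) drawn

Start position: (8, 2)
Final position: (61.74, 55.74)
Distance = 76; >= 1e-6 -> NOT closed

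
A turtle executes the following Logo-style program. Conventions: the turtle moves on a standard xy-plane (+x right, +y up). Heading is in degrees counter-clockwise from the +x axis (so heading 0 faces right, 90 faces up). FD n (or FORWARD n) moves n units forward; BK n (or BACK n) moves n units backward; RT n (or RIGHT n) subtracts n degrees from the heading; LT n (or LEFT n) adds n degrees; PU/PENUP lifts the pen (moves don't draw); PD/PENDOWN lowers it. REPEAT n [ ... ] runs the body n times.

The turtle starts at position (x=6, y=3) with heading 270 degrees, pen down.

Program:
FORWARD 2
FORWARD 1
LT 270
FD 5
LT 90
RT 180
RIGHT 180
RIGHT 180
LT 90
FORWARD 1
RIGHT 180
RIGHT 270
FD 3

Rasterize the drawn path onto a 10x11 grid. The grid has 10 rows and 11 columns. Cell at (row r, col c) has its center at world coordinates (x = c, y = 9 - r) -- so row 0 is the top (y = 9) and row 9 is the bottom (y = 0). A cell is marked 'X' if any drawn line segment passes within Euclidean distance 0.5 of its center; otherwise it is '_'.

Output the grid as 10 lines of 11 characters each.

Segment 0: (6,3) -> (6,1)
Segment 1: (6,1) -> (6,0)
Segment 2: (6,0) -> (1,0)
Segment 3: (1,0) -> (0,0)
Segment 4: (0,0) -> (-0,3)

Answer: ___________
___________
___________
___________
___________
___________
X_____X____
X_____X____
X_____X____
XXXXXXX____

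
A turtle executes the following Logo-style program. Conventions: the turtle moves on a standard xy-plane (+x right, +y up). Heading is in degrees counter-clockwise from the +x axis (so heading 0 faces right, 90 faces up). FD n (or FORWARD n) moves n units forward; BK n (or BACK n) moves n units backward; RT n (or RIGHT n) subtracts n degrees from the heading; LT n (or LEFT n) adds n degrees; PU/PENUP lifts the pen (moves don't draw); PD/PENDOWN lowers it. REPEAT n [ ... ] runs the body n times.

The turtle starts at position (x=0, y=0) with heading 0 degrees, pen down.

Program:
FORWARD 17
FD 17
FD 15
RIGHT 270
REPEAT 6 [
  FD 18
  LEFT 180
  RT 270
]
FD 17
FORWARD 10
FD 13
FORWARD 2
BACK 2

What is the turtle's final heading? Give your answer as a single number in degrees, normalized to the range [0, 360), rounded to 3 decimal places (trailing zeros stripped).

Answer: 270

Derivation:
Executing turtle program step by step:
Start: pos=(0,0), heading=0, pen down
FD 17: (0,0) -> (17,0) [heading=0, draw]
FD 17: (17,0) -> (34,0) [heading=0, draw]
FD 15: (34,0) -> (49,0) [heading=0, draw]
RT 270: heading 0 -> 90
REPEAT 6 [
  -- iteration 1/6 --
  FD 18: (49,0) -> (49,18) [heading=90, draw]
  LT 180: heading 90 -> 270
  RT 270: heading 270 -> 0
  -- iteration 2/6 --
  FD 18: (49,18) -> (67,18) [heading=0, draw]
  LT 180: heading 0 -> 180
  RT 270: heading 180 -> 270
  -- iteration 3/6 --
  FD 18: (67,18) -> (67,0) [heading=270, draw]
  LT 180: heading 270 -> 90
  RT 270: heading 90 -> 180
  -- iteration 4/6 --
  FD 18: (67,0) -> (49,0) [heading=180, draw]
  LT 180: heading 180 -> 0
  RT 270: heading 0 -> 90
  -- iteration 5/6 --
  FD 18: (49,0) -> (49,18) [heading=90, draw]
  LT 180: heading 90 -> 270
  RT 270: heading 270 -> 0
  -- iteration 6/6 --
  FD 18: (49,18) -> (67,18) [heading=0, draw]
  LT 180: heading 0 -> 180
  RT 270: heading 180 -> 270
]
FD 17: (67,18) -> (67,1) [heading=270, draw]
FD 10: (67,1) -> (67,-9) [heading=270, draw]
FD 13: (67,-9) -> (67,-22) [heading=270, draw]
FD 2: (67,-22) -> (67,-24) [heading=270, draw]
BK 2: (67,-24) -> (67,-22) [heading=270, draw]
Final: pos=(67,-22), heading=270, 14 segment(s) drawn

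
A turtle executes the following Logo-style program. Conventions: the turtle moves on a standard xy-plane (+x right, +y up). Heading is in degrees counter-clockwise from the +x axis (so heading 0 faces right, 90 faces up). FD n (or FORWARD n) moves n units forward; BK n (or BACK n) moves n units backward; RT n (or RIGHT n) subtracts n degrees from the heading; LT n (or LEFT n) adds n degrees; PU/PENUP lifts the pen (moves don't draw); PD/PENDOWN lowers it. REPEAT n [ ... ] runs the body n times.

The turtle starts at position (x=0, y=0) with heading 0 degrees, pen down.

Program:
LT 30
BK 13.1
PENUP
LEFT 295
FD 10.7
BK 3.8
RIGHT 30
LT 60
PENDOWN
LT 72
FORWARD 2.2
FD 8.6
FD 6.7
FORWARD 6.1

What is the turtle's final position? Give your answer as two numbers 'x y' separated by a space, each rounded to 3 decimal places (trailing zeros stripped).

Executing turtle program step by step:
Start: pos=(0,0), heading=0, pen down
LT 30: heading 0 -> 30
BK 13.1: (0,0) -> (-11.345,-6.55) [heading=30, draw]
PU: pen up
LT 295: heading 30 -> 325
FD 10.7: (-11.345,-6.55) -> (-2.58,-12.687) [heading=325, move]
BK 3.8: (-2.58,-12.687) -> (-5.693,-10.508) [heading=325, move]
RT 30: heading 325 -> 295
LT 60: heading 295 -> 355
PD: pen down
LT 72: heading 355 -> 67
FD 2.2: (-5.693,-10.508) -> (-4.833,-8.483) [heading=67, draw]
FD 8.6: (-4.833,-8.483) -> (-1.473,-0.566) [heading=67, draw]
FD 6.7: (-1.473,-0.566) -> (1.145,5.601) [heading=67, draw]
FD 6.1: (1.145,5.601) -> (3.528,11.216) [heading=67, draw]
Final: pos=(3.528,11.216), heading=67, 5 segment(s) drawn

Answer: 3.528 11.216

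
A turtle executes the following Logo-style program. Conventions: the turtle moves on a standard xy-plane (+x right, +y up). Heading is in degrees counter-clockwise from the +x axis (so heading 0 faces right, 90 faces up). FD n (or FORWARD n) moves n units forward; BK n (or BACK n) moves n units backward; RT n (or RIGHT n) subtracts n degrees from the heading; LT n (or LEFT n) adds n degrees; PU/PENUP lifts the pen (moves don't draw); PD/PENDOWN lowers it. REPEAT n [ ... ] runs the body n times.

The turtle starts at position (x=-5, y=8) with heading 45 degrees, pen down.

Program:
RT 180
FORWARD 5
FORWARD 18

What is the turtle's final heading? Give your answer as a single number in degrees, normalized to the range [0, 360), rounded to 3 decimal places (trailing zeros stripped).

Answer: 225

Derivation:
Executing turtle program step by step:
Start: pos=(-5,8), heading=45, pen down
RT 180: heading 45 -> 225
FD 5: (-5,8) -> (-8.536,4.464) [heading=225, draw]
FD 18: (-8.536,4.464) -> (-21.263,-8.263) [heading=225, draw]
Final: pos=(-21.263,-8.263), heading=225, 2 segment(s) drawn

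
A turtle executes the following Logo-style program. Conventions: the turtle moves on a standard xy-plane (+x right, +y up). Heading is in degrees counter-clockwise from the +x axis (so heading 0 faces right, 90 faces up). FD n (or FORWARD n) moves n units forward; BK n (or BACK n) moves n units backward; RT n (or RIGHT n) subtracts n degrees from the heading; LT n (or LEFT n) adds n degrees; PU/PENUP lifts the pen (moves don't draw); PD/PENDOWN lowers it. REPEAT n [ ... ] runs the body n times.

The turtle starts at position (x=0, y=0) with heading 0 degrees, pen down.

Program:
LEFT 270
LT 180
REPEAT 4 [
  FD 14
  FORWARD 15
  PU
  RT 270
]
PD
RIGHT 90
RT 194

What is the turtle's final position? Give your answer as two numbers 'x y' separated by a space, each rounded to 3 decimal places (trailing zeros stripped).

Answer: 0 0

Derivation:
Executing turtle program step by step:
Start: pos=(0,0), heading=0, pen down
LT 270: heading 0 -> 270
LT 180: heading 270 -> 90
REPEAT 4 [
  -- iteration 1/4 --
  FD 14: (0,0) -> (0,14) [heading=90, draw]
  FD 15: (0,14) -> (0,29) [heading=90, draw]
  PU: pen up
  RT 270: heading 90 -> 180
  -- iteration 2/4 --
  FD 14: (0,29) -> (-14,29) [heading=180, move]
  FD 15: (-14,29) -> (-29,29) [heading=180, move]
  PU: pen up
  RT 270: heading 180 -> 270
  -- iteration 3/4 --
  FD 14: (-29,29) -> (-29,15) [heading=270, move]
  FD 15: (-29,15) -> (-29,0) [heading=270, move]
  PU: pen up
  RT 270: heading 270 -> 0
  -- iteration 4/4 --
  FD 14: (-29,0) -> (-15,0) [heading=0, move]
  FD 15: (-15,0) -> (0,0) [heading=0, move]
  PU: pen up
  RT 270: heading 0 -> 90
]
PD: pen down
RT 90: heading 90 -> 0
RT 194: heading 0 -> 166
Final: pos=(0,0), heading=166, 2 segment(s) drawn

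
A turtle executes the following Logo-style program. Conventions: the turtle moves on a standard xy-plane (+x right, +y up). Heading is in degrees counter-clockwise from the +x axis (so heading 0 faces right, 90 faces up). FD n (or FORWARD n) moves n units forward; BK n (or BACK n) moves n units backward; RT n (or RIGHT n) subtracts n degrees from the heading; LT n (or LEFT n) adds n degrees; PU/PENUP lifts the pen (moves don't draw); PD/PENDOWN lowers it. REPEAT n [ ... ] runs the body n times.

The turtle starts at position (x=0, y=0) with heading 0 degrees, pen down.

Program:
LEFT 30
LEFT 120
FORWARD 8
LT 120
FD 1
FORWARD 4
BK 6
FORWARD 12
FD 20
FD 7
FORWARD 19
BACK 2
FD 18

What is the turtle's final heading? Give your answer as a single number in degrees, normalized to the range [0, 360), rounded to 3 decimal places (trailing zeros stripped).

Answer: 270

Derivation:
Executing turtle program step by step:
Start: pos=(0,0), heading=0, pen down
LT 30: heading 0 -> 30
LT 120: heading 30 -> 150
FD 8: (0,0) -> (-6.928,4) [heading=150, draw]
LT 120: heading 150 -> 270
FD 1: (-6.928,4) -> (-6.928,3) [heading=270, draw]
FD 4: (-6.928,3) -> (-6.928,-1) [heading=270, draw]
BK 6: (-6.928,-1) -> (-6.928,5) [heading=270, draw]
FD 12: (-6.928,5) -> (-6.928,-7) [heading=270, draw]
FD 20: (-6.928,-7) -> (-6.928,-27) [heading=270, draw]
FD 7: (-6.928,-27) -> (-6.928,-34) [heading=270, draw]
FD 19: (-6.928,-34) -> (-6.928,-53) [heading=270, draw]
BK 2: (-6.928,-53) -> (-6.928,-51) [heading=270, draw]
FD 18: (-6.928,-51) -> (-6.928,-69) [heading=270, draw]
Final: pos=(-6.928,-69), heading=270, 10 segment(s) drawn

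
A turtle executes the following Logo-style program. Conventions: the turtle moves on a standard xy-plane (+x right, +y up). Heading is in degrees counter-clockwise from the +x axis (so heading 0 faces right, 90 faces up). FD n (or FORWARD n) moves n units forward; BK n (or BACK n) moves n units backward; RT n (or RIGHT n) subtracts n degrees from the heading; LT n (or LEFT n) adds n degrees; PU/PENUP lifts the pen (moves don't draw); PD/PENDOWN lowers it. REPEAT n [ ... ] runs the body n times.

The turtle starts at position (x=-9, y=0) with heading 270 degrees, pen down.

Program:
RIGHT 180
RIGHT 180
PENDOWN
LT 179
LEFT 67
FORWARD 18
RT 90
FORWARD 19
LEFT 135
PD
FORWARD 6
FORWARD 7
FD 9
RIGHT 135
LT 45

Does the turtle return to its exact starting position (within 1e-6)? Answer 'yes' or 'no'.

Executing turtle program step by step:
Start: pos=(-9,0), heading=270, pen down
RT 180: heading 270 -> 90
RT 180: heading 90 -> 270
PD: pen down
LT 179: heading 270 -> 89
LT 67: heading 89 -> 156
FD 18: (-9,0) -> (-25.444,7.321) [heading=156, draw]
RT 90: heading 156 -> 66
FD 19: (-25.444,7.321) -> (-17.716,24.679) [heading=66, draw]
LT 135: heading 66 -> 201
PD: pen down
FD 6: (-17.716,24.679) -> (-23.317,22.528) [heading=201, draw]
FD 7: (-23.317,22.528) -> (-29.852,20.02) [heading=201, draw]
FD 9: (-29.852,20.02) -> (-38.255,16.795) [heading=201, draw]
RT 135: heading 201 -> 66
LT 45: heading 66 -> 111
Final: pos=(-38.255,16.795), heading=111, 5 segment(s) drawn

Start position: (-9, 0)
Final position: (-38.255, 16.795)
Distance = 33.733; >= 1e-6 -> NOT closed

Answer: no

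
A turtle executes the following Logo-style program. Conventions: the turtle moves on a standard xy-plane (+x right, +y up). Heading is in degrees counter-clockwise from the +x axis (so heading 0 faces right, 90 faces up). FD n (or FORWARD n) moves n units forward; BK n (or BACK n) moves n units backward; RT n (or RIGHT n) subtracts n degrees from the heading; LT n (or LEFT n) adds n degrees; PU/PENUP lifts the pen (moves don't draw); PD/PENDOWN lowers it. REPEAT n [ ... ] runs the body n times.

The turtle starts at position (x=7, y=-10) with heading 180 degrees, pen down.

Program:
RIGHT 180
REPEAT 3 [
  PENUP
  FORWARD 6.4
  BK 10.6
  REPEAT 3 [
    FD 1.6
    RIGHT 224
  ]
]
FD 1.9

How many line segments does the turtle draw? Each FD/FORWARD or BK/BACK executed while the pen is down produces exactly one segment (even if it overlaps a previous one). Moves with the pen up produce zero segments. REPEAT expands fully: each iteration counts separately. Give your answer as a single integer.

Answer: 0

Derivation:
Executing turtle program step by step:
Start: pos=(7,-10), heading=180, pen down
RT 180: heading 180 -> 0
REPEAT 3 [
  -- iteration 1/3 --
  PU: pen up
  FD 6.4: (7,-10) -> (13.4,-10) [heading=0, move]
  BK 10.6: (13.4,-10) -> (2.8,-10) [heading=0, move]
  REPEAT 3 [
    -- iteration 1/3 --
    FD 1.6: (2.8,-10) -> (4.4,-10) [heading=0, move]
    RT 224: heading 0 -> 136
    -- iteration 2/3 --
    FD 1.6: (4.4,-10) -> (3.249,-8.889) [heading=136, move]
    RT 224: heading 136 -> 272
    -- iteration 3/3 --
    FD 1.6: (3.249,-8.889) -> (3.305,-10.488) [heading=272, move]
    RT 224: heading 272 -> 48
  ]
  -- iteration 2/3 --
  PU: pen up
  FD 6.4: (3.305,-10.488) -> (7.587,-5.731) [heading=48, move]
  BK 10.6: (7.587,-5.731) -> (0.495,-13.609) [heading=48, move]
  REPEAT 3 [
    -- iteration 1/3 --
    FD 1.6: (0.495,-13.609) -> (1.565,-12.42) [heading=48, move]
    RT 224: heading 48 -> 184
    -- iteration 2/3 --
    FD 1.6: (1.565,-12.42) -> (-0.031,-12.531) [heading=184, move]
    RT 224: heading 184 -> 320
    -- iteration 3/3 --
    FD 1.6: (-0.031,-12.531) -> (1.195,-13.56) [heading=320, move]
    RT 224: heading 320 -> 96
  ]
  -- iteration 3/3 --
  PU: pen up
  FD 6.4: (1.195,-13.56) -> (0.526,-7.195) [heading=96, move]
  BK 10.6: (0.526,-7.195) -> (1.634,-17.737) [heading=96, move]
  REPEAT 3 [
    -- iteration 1/3 --
    FD 1.6: (1.634,-17.737) -> (1.466,-16.146) [heading=96, move]
    RT 224: heading 96 -> 232
    -- iteration 2/3 --
    FD 1.6: (1.466,-16.146) -> (0.481,-17.406) [heading=232, move]
    RT 224: heading 232 -> 8
    -- iteration 3/3 --
    FD 1.6: (0.481,-17.406) -> (2.066,-17.184) [heading=8, move]
    RT 224: heading 8 -> 144
  ]
]
FD 1.9: (2.066,-17.184) -> (0.529,-16.067) [heading=144, move]
Final: pos=(0.529,-16.067), heading=144, 0 segment(s) drawn
Segments drawn: 0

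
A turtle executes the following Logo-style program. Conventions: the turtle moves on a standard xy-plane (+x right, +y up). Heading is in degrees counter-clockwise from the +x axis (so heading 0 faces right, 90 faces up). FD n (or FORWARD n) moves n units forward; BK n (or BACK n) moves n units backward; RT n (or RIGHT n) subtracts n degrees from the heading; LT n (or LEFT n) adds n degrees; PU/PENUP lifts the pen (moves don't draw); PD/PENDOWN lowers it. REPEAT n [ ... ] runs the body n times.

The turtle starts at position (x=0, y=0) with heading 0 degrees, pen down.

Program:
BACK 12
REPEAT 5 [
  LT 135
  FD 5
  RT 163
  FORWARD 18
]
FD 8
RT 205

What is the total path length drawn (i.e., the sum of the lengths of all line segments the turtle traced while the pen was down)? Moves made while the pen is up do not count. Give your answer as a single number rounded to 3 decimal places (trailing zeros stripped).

Answer: 135

Derivation:
Executing turtle program step by step:
Start: pos=(0,0), heading=0, pen down
BK 12: (0,0) -> (-12,0) [heading=0, draw]
REPEAT 5 [
  -- iteration 1/5 --
  LT 135: heading 0 -> 135
  FD 5: (-12,0) -> (-15.536,3.536) [heading=135, draw]
  RT 163: heading 135 -> 332
  FD 18: (-15.536,3.536) -> (0.358,-4.915) [heading=332, draw]
  -- iteration 2/5 --
  LT 135: heading 332 -> 107
  FD 5: (0.358,-4.915) -> (-1.104,-0.133) [heading=107, draw]
  RT 163: heading 107 -> 304
  FD 18: (-1.104,-0.133) -> (8.961,-15.056) [heading=304, draw]
  -- iteration 3/5 --
  LT 135: heading 304 -> 79
  FD 5: (8.961,-15.056) -> (9.915,-10.148) [heading=79, draw]
  RT 163: heading 79 -> 276
  FD 18: (9.915,-10.148) -> (11.797,-28.049) [heading=276, draw]
  -- iteration 4/5 --
  LT 135: heading 276 -> 51
  FD 5: (11.797,-28.049) -> (14.943,-24.164) [heading=51, draw]
  RT 163: heading 51 -> 248
  FD 18: (14.943,-24.164) -> (8.2,-40.853) [heading=248, draw]
  -- iteration 5/5 --
  LT 135: heading 248 -> 23
  FD 5: (8.2,-40.853) -> (12.803,-38.899) [heading=23, draw]
  RT 163: heading 23 -> 220
  FD 18: (12.803,-38.899) -> (-0.986,-50.469) [heading=220, draw]
]
FD 8: (-0.986,-50.469) -> (-7.114,-55.612) [heading=220, draw]
RT 205: heading 220 -> 15
Final: pos=(-7.114,-55.612), heading=15, 12 segment(s) drawn

Segment lengths:
  seg 1: (0,0) -> (-12,0), length = 12
  seg 2: (-12,0) -> (-15.536,3.536), length = 5
  seg 3: (-15.536,3.536) -> (0.358,-4.915), length = 18
  seg 4: (0.358,-4.915) -> (-1.104,-0.133), length = 5
  seg 5: (-1.104,-0.133) -> (8.961,-15.056), length = 18
  seg 6: (8.961,-15.056) -> (9.915,-10.148), length = 5
  seg 7: (9.915,-10.148) -> (11.797,-28.049), length = 18
  seg 8: (11.797,-28.049) -> (14.943,-24.164), length = 5
  seg 9: (14.943,-24.164) -> (8.2,-40.853), length = 18
  seg 10: (8.2,-40.853) -> (12.803,-38.899), length = 5
  seg 11: (12.803,-38.899) -> (-0.986,-50.469), length = 18
  seg 12: (-0.986,-50.469) -> (-7.114,-55.612), length = 8
Total = 135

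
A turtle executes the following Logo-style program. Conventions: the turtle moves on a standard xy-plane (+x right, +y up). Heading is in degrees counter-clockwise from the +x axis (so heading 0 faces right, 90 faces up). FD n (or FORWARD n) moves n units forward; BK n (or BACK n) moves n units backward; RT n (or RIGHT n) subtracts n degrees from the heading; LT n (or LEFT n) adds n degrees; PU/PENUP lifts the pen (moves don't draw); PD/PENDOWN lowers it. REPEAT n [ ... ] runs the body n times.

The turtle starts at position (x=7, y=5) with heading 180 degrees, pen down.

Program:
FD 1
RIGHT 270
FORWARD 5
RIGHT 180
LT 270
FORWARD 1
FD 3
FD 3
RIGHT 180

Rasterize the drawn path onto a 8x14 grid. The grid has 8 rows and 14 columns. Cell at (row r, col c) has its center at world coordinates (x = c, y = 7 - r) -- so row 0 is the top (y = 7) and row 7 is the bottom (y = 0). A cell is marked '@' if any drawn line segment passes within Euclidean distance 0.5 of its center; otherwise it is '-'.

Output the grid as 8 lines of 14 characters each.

Segment 0: (7,5) -> (6,5)
Segment 1: (6,5) -> (6,0)
Segment 2: (6,0) -> (7,0)
Segment 3: (7,0) -> (10,0)
Segment 4: (10,0) -> (13,0)

Answer: --------------
--------------
------@@------
------@-------
------@-------
------@-------
------@-------
------@@@@@@@@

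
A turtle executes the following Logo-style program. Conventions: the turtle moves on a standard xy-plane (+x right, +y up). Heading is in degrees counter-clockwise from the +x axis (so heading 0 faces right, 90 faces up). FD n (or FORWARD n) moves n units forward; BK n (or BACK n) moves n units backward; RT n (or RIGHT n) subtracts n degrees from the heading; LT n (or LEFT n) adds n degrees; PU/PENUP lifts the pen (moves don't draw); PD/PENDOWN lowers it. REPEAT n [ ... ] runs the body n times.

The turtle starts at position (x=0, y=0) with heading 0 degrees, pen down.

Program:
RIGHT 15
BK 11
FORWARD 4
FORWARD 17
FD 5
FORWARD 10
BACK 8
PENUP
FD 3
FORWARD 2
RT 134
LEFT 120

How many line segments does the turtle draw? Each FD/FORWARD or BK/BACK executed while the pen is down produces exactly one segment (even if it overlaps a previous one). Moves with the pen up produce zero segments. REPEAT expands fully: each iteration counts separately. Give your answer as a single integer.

Executing turtle program step by step:
Start: pos=(0,0), heading=0, pen down
RT 15: heading 0 -> 345
BK 11: (0,0) -> (-10.625,2.847) [heading=345, draw]
FD 4: (-10.625,2.847) -> (-6.761,1.812) [heading=345, draw]
FD 17: (-6.761,1.812) -> (9.659,-2.588) [heading=345, draw]
FD 5: (9.659,-2.588) -> (14.489,-3.882) [heading=345, draw]
FD 10: (14.489,-3.882) -> (24.148,-6.47) [heading=345, draw]
BK 8: (24.148,-6.47) -> (16.421,-4.4) [heading=345, draw]
PU: pen up
FD 3: (16.421,-4.4) -> (19.319,-5.176) [heading=345, move]
FD 2: (19.319,-5.176) -> (21.25,-5.694) [heading=345, move]
RT 134: heading 345 -> 211
LT 120: heading 211 -> 331
Final: pos=(21.25,-5.694), heading=331, 6 segment(s) drawn
Segments drawn: 6

Answer: 6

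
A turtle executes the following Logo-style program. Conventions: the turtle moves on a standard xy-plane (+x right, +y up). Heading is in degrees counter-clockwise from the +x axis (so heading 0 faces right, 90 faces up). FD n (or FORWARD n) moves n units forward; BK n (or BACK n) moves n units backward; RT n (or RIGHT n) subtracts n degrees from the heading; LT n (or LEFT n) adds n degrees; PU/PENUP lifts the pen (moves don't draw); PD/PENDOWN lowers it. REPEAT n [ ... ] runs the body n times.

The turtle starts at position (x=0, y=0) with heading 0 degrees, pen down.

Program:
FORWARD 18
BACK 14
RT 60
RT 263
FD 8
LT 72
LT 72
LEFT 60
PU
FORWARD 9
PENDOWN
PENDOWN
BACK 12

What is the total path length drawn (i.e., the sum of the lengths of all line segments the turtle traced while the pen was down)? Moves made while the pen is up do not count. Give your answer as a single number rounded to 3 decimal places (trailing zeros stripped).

Answer: 52

Derivation:
Executing turtle program step by step:
Start: pos=(0,0), heading=0, pen down
FD 18: (0,0) -> (18,0) [heading=0, draw]
BK 14: (18,0) -> (4,0) [heading=0, draw]
RT 60: heading 0 -> 300
RT 263: heading 300 -> 37
FD 8: (4,0) -> (10.389,4.815) [heading=37, draw]
LT 72: heading 37 -> 109
LT 72: heading 109 -> 181
LT 60: heading 181 -> 241
PU: pen up
FD 9: (10.389,4.815) -> (6.026,-3.057) [heading=241, move]
PD: pen down
PD: pen down
BK 12: (6.026,-3.057) -> (11.844,7.438) [heading=241, draw]
Final: pos=(11.844,7.438), heading=241, 4 segment(s) drawn

Segment lengths:
  seg 1: (0,0) -> (18,0), length = 18
  seg 2: (18,0) -> (4,0), length = 14
  seg 3: (4,0) -> (10.389,4.815), length = 8
  seg 4: (6.026,-3.057) -> (11.844,7.438), length = 12
Total = 52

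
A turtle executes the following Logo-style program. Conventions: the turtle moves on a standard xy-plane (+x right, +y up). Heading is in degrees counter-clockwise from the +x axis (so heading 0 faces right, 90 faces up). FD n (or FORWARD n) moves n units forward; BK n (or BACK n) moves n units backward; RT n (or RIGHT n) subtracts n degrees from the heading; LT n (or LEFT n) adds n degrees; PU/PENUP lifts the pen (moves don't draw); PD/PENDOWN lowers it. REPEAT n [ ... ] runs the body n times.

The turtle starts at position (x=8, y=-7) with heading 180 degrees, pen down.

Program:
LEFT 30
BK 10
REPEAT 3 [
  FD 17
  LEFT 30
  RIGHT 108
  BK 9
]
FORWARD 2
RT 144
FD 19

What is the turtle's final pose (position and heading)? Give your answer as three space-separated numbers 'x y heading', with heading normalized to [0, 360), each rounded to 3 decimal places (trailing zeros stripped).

Executing turtle program step by step:
Start: pos=(8,-7), heading=180, pen down
LT 30: heading 180 -> 210
BK 10: (8,-7) -> (16.66,-2) [heading=210, draw]
REPEAT 3 [
  -- iteration 1/3 --
  FD 17: (16.66,-2) -> (1.938,-10.5) [heading=210, draw]
  LT 30: heading 210 -> 240
  RT 108: heading 240 -> 132
  BK 9: (1.938,-10.5) -> (7.96,-17.188) [heading=132, draw]
  -- iteration 2/3 --
  FD 17: (7.96,-17.188) -> (-3.415,-4.555) [heading=132, draw]
  LT 30: heading 132 -> 162
  RT 108: heading 162 -> 54
  BK 9: (-3.415,-4.555) -> (-8.705,-11.836) [heading=54, draw]
  -- iteration 3/3 --
  FD 17: (-8.705,-11.836) -> (1.287,1.917) [heading=54, draw]
  LT 30: heading 54 -> 84
  RT 108: heading 84 -> 336
  BK 9: (1.287,1.917) -> (-6.935,5.578) [heading=336, draw]
]
FD 2: (-6.935,5.578) -> (-5.108,4.764) [heading=336, draw]
RT 144: heading 336 -> 192
FD 19: (-5.108,4.764) -> (-23.693,0.814) [heading=192, draw]
Final: pos=(-23.693,0.814), heading=192, 9 segment(s) drawn

Answer: -23.693 0.814 192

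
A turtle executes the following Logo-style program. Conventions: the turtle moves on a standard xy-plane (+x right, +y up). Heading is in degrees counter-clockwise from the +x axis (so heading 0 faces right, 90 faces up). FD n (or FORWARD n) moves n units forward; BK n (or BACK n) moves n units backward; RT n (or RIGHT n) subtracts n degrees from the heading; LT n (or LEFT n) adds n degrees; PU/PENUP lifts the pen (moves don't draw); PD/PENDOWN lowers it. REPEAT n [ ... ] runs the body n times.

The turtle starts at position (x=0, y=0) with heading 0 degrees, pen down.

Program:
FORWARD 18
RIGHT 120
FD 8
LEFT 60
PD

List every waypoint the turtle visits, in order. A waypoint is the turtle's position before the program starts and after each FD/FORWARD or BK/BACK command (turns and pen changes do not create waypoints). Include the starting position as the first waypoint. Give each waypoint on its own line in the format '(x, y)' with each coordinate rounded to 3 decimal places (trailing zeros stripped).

Answer: (0, 0)
(18, 0)
(14, -6.928)

Derivation:
Executing turtle program step by step:
Start: pos=(0,0), heading=0, pen down
FD 18: (0,0) -> (18,0) [heading=0, draw]
RT 120: heading 0 -> 240
FD 8: (18,0) -> (14,-6.928) [heading=240, draw]
LT 60: heading 240 -> 300
PD: pen down
Final: pos=(14,-6.928), heading=300, 2 segment(s) drawn
Waypoints (3 total):
(0, 0)
(18, 0)
(14, -6.928)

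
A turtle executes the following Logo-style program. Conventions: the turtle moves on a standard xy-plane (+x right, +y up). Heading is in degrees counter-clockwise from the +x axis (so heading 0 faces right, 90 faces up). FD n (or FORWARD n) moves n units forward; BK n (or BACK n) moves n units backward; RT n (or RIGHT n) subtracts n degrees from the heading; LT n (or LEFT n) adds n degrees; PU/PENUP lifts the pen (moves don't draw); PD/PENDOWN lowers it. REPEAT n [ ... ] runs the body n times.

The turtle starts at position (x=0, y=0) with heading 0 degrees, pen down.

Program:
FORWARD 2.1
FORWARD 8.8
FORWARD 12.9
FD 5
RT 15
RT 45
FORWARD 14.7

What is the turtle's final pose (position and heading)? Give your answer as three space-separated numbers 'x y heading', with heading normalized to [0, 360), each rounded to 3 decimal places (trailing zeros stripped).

Answer: 36.15 -12.731 300

Derivation:
Executing turtle program step by step:
Start: pos=(0,0), heading=0, pen down
FD 2.1: (0,0) -> (2.1,0) [heading=0, draw]
FD 8.8: (2.1,0) -> (10.9,0) [heading=0, draw]
FD 12.9: (10.9,0) -> (23.8,0) [heading=0, draw]
FD 5: (23.8,0) -> (28.8,0) [heading=0, draw]
RT 15: heading 0 -> 345
RT 45: heading 345 -> 300
FD 14.7: (28.8,0) -> (36.15,-12.731) [heading=300, draw]
Final: pos=(36.15,-12.731), heading=300, 5 segment(s) drawn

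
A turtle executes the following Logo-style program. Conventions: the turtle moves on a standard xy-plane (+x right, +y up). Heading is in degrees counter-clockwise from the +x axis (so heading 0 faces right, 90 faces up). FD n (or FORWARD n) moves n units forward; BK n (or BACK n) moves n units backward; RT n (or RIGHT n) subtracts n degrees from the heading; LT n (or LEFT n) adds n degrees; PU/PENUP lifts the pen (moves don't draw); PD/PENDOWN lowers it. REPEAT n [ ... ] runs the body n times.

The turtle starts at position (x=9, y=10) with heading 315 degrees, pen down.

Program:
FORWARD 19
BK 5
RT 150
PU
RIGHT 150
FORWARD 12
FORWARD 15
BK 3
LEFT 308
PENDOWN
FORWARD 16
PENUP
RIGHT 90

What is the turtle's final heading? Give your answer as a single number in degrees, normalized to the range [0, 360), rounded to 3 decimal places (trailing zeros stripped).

Answer: 233

Derivation:
Executing turtle program step by step:
Start: pos=(9,10), heading=315, pen down
FD 19: (9,10) -> (22.435,-3.435) [heading=315, draw]
BK 5: (22.435,-3.435) -> (18.899,0.101) [heading=315, draw]
RT 150: heading 315 -> 165
PU: pen up
RT 150: heading 165 -> 15
FD 12: (18.899,0.101) -> (30.491,3.206) [heading=15, move]
FD 15: (30.491,3.206) -> (44.979,7.089) [heading=15, move]
BK 3: (44.979,7.089) -> (42.082,6.312) [heading=15, move]
LT 308: heading 15 -> 323
PD: pen down
FD 16: (42.082,6.312) -> (54.86,-3.317) [heading=323, draw]
PU: pen up
RT 90: heading 323 -> 233
Final: pos=(54.86,-3.317), heading=233, 3 segment(s) drawn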